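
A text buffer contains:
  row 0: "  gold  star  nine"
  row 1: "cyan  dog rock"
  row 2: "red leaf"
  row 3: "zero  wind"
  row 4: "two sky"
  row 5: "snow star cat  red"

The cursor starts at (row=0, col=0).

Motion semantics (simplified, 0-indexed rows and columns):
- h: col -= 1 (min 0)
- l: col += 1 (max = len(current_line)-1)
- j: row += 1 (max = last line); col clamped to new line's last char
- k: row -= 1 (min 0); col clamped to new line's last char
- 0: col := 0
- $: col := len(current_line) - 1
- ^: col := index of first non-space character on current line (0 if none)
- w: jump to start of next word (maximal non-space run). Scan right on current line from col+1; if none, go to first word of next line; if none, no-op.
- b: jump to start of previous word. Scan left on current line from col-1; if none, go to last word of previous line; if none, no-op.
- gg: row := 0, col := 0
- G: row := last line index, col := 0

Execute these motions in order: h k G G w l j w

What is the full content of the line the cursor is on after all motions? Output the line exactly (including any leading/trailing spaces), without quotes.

Answer: snow star cat  red

Derivation:
After 1 (h): row=0 col=0 char='_'
After 2 (k): row=0 col=0 char='_'
After 3 (G): row=5 col=0 char='s'
After 4 (G): row=5 col=0 char='s'
After 5 (w): row=5 col=5 char='s'
After 6 (l): row=5 col=6 char='t'
After 7 (j): row=5 col=6 char='t'
After 8 (w): row=5 col=10 char='c'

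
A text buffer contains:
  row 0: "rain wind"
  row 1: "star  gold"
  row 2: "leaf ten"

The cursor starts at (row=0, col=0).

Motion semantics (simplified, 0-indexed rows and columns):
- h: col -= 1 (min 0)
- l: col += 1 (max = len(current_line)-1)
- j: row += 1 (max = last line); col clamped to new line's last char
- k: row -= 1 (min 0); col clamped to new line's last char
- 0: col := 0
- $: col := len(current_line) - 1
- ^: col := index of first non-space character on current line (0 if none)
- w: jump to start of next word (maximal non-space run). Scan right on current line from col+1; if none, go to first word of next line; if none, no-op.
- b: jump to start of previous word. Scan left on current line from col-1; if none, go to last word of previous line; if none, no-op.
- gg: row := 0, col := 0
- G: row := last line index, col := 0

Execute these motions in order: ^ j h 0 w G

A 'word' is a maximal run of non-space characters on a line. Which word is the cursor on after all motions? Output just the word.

Answer: leaf

Derivation:
After 1 (^): row=0 col=0 char='r'
After 2 (j): row=1 col=0 char='s'
After 3 (h): row=1 col=0 char='s'
After 4 (0): row=1 col=0 char='s'
After 5 (w): row=1 col=6 char='g'
After 6 (G): row=2 col=0 char='l'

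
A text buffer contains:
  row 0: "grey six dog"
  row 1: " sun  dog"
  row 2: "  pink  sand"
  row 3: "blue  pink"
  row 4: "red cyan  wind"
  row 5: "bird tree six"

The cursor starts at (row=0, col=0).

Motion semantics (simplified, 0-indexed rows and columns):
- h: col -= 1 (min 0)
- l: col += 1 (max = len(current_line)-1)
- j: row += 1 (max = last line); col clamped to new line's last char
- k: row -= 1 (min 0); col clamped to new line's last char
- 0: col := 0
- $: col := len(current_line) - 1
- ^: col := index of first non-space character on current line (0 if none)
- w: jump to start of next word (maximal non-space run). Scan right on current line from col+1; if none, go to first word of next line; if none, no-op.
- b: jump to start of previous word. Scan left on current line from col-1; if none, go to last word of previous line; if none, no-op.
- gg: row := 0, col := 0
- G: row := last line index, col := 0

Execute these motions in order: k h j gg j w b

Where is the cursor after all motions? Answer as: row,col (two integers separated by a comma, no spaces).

Answer: 0,9

Derivation:
After 1 (k): row=0 col=0 char='g'
After 2 (h): row=0 col=0 char='g'
After 3 (j): row=1 col=0 char='_'
After 4 (gg): row=0 col=0 char='g'
After 5 (j): row=1 col=0 char='_'
After 6 (w): row=1 col=1 char='s'
After 7 (b): row=0 col=9 char='d'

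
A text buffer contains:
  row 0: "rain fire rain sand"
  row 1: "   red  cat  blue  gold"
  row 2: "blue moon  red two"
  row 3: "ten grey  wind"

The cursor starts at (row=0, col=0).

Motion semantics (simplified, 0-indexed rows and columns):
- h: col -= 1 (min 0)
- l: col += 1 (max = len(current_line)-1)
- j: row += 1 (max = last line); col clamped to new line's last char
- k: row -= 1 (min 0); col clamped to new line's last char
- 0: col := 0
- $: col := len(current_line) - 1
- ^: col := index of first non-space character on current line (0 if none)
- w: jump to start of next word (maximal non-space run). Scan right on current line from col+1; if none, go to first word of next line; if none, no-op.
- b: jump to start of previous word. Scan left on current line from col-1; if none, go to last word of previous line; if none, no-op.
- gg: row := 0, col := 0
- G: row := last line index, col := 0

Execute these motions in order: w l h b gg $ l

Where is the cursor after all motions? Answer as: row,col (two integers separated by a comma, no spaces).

Answer: 0,18

Derivation:
After 1 (w): row=0 col=5 char='f'
After 2 (l): row=0 col=6 char='i'
After 3 (h): row=0 col=5 char='f'
After 4 (b): row=0 col=0 char='r'
After 5 (gg): row=0 col=0 char='r'
After 6 ($): row=0 col=18 char='d'
After 7 (l): row=0 col=18 char='d'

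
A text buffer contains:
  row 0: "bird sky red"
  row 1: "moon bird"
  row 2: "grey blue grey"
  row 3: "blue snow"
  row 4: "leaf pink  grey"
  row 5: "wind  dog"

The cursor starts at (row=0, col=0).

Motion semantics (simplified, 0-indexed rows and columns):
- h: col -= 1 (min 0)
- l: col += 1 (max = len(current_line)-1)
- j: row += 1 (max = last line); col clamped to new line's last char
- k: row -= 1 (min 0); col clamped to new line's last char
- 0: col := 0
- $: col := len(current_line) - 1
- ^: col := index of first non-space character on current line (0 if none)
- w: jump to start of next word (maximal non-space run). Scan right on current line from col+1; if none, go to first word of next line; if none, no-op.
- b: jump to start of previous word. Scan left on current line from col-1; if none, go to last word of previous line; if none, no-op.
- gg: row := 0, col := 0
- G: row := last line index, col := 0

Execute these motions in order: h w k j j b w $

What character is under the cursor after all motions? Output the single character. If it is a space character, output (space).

After 1 (h): row=0 col=0 char='b'
After 2 (w): row=0 col=5 char='s'
After 3 (k): row=0 col=5 char='s'
After 4 (j): row=1 col=5 char='b'
After 5 (j): row=2 col=5 char='b'
After 6 (b): row=2 col=0 char='g'
After 7 (w): row=2 col=5 char='b'
After 8 ($): row=2 col=13 char='y'

Answer: y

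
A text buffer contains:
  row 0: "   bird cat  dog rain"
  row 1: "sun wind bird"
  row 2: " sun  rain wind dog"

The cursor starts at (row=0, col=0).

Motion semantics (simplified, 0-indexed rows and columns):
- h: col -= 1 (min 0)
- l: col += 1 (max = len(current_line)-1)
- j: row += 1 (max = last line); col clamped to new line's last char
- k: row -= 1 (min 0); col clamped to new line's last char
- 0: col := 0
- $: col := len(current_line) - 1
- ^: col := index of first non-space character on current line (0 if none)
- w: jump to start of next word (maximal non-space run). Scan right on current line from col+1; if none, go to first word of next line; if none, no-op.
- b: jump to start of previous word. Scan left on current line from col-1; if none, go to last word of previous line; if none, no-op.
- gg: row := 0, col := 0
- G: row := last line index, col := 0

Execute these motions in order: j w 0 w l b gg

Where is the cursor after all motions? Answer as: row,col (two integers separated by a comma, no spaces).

After 1 (j): row=1 col=0 char='s'
After 2 (w): row=1 col=4 char='w'
After 3 (0): row=1 col=0 char='s'
After 4 (w): row=1 col=4 char='w'
After 5 (l): row=1 col=5 char='i'
After 6 (b): row=1 col=4 char='w'
After 7 (gg): row=0 col=0 char='_'

Answer: 0,0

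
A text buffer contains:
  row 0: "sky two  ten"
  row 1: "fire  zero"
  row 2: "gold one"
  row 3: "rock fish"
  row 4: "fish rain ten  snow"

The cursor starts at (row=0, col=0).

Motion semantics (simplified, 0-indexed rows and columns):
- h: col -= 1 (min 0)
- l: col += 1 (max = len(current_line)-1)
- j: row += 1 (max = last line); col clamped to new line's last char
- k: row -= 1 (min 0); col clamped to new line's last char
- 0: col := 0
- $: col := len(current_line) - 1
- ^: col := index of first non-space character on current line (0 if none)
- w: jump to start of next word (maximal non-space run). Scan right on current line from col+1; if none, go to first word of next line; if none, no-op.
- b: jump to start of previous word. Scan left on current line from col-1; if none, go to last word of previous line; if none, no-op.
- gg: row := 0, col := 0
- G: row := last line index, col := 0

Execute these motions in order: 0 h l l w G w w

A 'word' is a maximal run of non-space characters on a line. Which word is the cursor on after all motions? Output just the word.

Answer: ten

Derivation:
After 1 (0): row=0 col=0 char='s'
After 2 (h): row=0 col=0 char='s'
After 3 (l): row=0 col=1 char='k'
After 4 (l): row=0 col=2 char='y'
After 5 (w): row=0 col=4 char='t'
After 6 (G): row=4 col=0 char='f'
After 7 (w): row=4 col=5 char='r'
After 8 (w): row=4 col=10 char='t'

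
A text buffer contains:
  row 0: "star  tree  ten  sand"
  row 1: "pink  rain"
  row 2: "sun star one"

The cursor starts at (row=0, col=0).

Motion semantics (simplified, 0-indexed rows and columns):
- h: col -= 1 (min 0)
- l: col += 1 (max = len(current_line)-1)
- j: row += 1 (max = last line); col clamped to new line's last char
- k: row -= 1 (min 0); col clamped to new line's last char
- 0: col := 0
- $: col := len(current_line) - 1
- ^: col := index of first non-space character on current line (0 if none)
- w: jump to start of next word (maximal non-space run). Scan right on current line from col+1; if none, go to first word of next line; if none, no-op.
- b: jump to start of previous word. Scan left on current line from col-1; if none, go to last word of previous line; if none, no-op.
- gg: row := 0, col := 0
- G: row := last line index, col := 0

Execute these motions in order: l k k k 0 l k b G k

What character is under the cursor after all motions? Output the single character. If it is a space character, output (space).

Answer: p

Derivation:
After 1 (l): row=0 col=1 char='t'
After 2 (k): row=0 col=1 char='t'
After 3 (k): row=0 col=1 char='t'
After 4 (k): row=0 col=1 char='t'
After 5 (0): row=0 col=0 char='s'
After 6 (l): row=0 col=1 char='t'
After 7 (k): row=0 col=1 char='t'
After 8 (b): row=0 col=0 char='s'
After 9 (G): row=2 col=0 char='s'
After 10 (k): row=1 col=0 char='p'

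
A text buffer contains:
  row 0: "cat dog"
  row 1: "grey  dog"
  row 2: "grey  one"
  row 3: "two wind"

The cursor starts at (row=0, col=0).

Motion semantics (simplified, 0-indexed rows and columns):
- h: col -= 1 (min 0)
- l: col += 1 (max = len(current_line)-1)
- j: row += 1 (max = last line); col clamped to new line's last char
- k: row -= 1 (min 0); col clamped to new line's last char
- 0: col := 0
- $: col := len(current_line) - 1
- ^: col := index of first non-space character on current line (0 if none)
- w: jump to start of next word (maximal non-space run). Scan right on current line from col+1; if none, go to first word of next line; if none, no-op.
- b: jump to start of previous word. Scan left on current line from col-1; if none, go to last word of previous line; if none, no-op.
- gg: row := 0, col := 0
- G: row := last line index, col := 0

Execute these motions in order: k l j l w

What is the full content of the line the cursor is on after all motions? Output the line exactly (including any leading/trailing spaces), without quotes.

Answer: grey  dog

Derivation:
After 1 (k): row=0 col=0 char='c'
After 2 (l): row=0 col=1 char='a'
After 3 (j): row=1 col=1 char='r'
After 4 (l): row=1 col=2 char='e'
After 5 (w): row=1 col=6 char='d'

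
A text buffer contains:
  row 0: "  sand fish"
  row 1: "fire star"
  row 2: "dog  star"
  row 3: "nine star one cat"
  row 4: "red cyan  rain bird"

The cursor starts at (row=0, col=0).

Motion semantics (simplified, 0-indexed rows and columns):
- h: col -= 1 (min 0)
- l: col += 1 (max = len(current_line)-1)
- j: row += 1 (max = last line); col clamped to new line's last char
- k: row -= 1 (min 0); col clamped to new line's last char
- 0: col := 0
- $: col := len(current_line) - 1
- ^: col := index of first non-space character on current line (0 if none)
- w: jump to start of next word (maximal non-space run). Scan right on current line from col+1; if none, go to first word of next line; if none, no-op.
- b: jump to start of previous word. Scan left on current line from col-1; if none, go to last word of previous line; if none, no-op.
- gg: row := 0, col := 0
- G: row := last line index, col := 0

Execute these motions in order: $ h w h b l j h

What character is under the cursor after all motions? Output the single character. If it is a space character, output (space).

After 1 ($): row=0 col=10 char='h'
After 2 (h): row=0 col=9 char='s'
After 3 (w): row=1 col=0 char='f'
After 4 (h): row=1 col=0 char='f'
After 5 (b): row=0 col=7 char='f'
After 6 (l): row=0 col=8 char='i'
After 7 (j): row=1 col=8 char='r'
After 8 (h): row=1 col=7 char='a'

Answer: a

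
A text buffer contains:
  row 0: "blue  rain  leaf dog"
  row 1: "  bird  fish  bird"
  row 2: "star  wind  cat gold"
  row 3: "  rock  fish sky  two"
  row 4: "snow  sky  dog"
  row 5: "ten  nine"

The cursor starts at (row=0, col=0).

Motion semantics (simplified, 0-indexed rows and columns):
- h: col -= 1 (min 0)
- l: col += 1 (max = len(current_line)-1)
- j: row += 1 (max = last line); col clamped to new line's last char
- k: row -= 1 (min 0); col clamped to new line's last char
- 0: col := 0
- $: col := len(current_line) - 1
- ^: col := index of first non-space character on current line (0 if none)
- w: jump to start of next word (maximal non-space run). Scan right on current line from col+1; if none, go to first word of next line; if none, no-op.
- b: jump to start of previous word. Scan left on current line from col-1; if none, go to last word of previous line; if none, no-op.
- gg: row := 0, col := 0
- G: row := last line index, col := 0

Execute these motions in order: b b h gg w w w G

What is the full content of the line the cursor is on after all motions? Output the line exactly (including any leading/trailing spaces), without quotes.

Answer: ten  nine

Derivation:
After 1 (b): row=0 col=0 char='b'
After 2 (b): row=0 col=0 char='b'
After 3 (h): row=0 col=0 char='b'
After 4 (gg): row=0 col=0 char='b'
After 5 (w): row=0 col=6 char='r'
After 6 (w): row=0 col=12 char='l'
After 7 (w): row=0 col=17 char='d'
After 8 (G): row=5 col=0 char='t'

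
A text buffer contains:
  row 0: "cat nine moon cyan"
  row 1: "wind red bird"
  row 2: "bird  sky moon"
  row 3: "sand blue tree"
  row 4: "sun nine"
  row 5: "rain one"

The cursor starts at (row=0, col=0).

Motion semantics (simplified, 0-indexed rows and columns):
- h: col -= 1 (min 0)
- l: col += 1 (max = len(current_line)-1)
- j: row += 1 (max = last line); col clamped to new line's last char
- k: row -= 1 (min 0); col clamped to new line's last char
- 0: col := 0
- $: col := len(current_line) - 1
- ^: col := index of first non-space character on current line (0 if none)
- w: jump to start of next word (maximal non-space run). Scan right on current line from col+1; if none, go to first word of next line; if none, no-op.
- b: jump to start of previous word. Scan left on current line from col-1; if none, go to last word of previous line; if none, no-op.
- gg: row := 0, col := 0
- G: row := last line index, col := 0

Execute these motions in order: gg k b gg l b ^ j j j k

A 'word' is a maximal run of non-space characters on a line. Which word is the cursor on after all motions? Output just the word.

After 1 (gg): row=0 col=0 char='c'
After 2 (k): row=0 col=0 char='c'
After 3 (b): row=0 col=0 char='c'
After 4 (gg): row=0 col=0 char='c'
After 5 (l): row=0 col=1 char='a'
After 6 (b): row=0 col=0 char='c'
After 7 (^): row=0 col=0 char='c'
After 8 (j): row=1 col=0 char='w'
After 9 (j): row=2 col=0 char='b'
After 10 (j): row=3 col=0 char='s'
After 11 (k): row=2 col=0 char='b'

Answer: bird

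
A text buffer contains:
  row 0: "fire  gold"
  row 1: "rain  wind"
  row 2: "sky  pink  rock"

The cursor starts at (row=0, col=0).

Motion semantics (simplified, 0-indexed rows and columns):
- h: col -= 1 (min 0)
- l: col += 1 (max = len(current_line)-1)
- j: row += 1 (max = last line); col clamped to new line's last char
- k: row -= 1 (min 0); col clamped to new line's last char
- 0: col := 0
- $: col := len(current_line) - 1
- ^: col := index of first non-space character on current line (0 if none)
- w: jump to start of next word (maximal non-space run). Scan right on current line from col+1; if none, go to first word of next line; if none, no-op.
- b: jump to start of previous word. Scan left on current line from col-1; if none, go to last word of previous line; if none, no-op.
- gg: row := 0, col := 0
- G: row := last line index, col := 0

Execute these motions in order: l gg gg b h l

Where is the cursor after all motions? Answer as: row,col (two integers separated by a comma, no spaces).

Answer: 0,1

Derivation:
After 1 (l): row=0 col=1 char='i'
After 2 (gg): row=0 col=0 char='f'
After 3 (gg): row=0 col=0 char='f'
After 4 (b): row=0 col=0 char='f'
After 5 (h): row=0 col=0 char='f'
After 6 (l): row=0 col=1 char='i'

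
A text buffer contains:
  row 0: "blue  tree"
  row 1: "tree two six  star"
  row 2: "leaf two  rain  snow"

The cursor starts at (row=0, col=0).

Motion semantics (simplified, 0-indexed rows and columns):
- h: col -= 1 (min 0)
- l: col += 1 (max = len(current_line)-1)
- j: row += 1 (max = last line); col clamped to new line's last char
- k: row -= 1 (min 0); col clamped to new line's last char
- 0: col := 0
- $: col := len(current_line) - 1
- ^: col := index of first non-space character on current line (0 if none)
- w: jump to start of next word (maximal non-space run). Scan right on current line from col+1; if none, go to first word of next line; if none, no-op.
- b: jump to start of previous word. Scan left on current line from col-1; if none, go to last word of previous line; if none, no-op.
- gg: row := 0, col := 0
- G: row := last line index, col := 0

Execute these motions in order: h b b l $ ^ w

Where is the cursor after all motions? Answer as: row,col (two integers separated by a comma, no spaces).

Answer: 0,6

Derivation:
After 1 (h): row=0 col=0 char='b'
After 2 (b): row=0 col=0 char='b'
After 3 (b): row=0 col=0 char='b'
After 4 (l): row=0 col=1 char='l'
After 5 ($): row=0 col=9 char='e'
After 6 (^): row=0 col=0 char='b'
After 7 (w): row=0 col=6 char='t'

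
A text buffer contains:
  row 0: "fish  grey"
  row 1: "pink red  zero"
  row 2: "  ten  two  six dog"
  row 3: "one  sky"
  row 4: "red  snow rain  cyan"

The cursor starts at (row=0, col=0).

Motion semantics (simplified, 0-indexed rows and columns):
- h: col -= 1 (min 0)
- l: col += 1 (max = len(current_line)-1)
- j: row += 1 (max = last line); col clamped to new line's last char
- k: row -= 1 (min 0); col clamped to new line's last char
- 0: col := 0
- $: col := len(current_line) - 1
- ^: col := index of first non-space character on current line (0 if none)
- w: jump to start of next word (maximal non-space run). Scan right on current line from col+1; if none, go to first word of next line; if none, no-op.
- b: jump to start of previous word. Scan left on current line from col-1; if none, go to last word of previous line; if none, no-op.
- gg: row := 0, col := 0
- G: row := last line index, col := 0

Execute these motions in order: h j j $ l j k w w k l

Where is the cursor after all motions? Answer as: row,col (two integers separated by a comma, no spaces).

After 1 (h): row=0 col=0 char='f'
After 2 (j): row=1 col=0 char='p'
After 3 (j): row=2 col=0 char='_'
After 4 ($): row=2 col=18 char='g'
After 5 (l): row=2 col=18 char='g'
After 6 (j): row=3 col=7 char='y'
After 7 (k): row=2 col=7 char='t'
After 8 (w): row=2 col=12 char='s'
After 9 (w): row=2 col=16 char='d'
After 10 (k): row=1 col=13 char='o'
After 11 (l): row=1 col=13 char='o'

Answer: 1,13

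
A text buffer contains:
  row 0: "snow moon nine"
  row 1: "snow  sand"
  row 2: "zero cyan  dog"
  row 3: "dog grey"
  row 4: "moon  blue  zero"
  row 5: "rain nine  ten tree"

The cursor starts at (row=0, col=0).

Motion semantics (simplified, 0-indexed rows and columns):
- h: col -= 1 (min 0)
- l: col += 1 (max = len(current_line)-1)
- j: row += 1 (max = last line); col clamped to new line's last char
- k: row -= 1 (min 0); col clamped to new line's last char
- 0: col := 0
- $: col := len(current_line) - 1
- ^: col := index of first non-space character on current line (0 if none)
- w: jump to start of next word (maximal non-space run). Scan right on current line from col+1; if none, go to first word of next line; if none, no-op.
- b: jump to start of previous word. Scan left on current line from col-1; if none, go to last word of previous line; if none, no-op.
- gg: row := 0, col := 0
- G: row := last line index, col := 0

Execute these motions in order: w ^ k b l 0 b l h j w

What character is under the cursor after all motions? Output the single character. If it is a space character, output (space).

After 1 (w): row=0 col=5 char='m'
After 2 (^): row=0 col=0 char='s'
After 3 (k): row=0 col=0 char='s'
After 4 (b): row=0 col=0 char='s'
After 5 (l): row=0 col=1 char='n'
After 6 (0): row=0 col=0 char='s'
After 7 (b): row=0 col=0 char='s'
After 8 (l): row=0 col=1 char='n'
After 9 (h): row=0 col=0 char='s'
After 10 (j): row=1 col=0 char='s'
After 11 (w): row=1 col=6 char='s'

Answer: s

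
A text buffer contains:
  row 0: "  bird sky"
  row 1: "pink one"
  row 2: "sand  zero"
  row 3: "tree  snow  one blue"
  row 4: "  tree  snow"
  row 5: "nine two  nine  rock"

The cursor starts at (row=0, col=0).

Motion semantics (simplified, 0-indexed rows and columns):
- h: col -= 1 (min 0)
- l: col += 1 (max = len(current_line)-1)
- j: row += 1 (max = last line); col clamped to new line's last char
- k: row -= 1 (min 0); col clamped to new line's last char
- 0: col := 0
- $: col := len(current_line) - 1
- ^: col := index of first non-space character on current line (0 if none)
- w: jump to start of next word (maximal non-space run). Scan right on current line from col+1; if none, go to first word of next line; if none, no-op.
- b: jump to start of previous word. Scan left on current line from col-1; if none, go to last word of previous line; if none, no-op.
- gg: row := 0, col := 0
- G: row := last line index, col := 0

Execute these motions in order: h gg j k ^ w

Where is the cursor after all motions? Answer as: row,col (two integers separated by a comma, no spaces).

Answer: 0,7

Derivation:
After 1 (h): row=0 col=0 char='_'
After 2 (gg): row=0 col=0 char='_'
After 3 (j): row=1 col=0 char='p'
After 4 (k): row=0 col=0 char='_'
After 5 (^): row=0 col=2 char='b'
After 6 (w): row=0 col=7 char='s'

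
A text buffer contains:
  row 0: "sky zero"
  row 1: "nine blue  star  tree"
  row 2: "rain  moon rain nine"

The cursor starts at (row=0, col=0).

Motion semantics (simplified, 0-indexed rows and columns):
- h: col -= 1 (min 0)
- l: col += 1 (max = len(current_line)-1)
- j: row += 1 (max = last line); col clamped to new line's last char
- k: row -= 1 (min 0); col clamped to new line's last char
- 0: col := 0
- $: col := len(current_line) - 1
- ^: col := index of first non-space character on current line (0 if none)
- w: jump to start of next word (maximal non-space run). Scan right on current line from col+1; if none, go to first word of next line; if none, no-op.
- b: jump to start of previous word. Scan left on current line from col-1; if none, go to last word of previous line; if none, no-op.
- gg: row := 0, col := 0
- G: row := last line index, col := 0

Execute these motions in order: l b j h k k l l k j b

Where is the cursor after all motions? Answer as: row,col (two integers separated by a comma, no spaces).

After 1 (l): row=0 col=1 char='k'
After 2 (b): row=0 col=0 char='s'
After 3 (j): row=1 col=0 char='n'
After 4 (h): row=1 col=0 char='n'
After 5 (k): row=0 col=0 char='s'
After 6 (k): row=0 col=0 char='s'
After 7 (l): row=0 col=1 char='k'
After 8 (l): row=0 col=2 char='y'
After 9 (k): row=0 col=2 char='y'
After 10 (j): row=1 col=2 char='n'
After 11 (b): row=1 col=0 char='n'

Answer: 1,0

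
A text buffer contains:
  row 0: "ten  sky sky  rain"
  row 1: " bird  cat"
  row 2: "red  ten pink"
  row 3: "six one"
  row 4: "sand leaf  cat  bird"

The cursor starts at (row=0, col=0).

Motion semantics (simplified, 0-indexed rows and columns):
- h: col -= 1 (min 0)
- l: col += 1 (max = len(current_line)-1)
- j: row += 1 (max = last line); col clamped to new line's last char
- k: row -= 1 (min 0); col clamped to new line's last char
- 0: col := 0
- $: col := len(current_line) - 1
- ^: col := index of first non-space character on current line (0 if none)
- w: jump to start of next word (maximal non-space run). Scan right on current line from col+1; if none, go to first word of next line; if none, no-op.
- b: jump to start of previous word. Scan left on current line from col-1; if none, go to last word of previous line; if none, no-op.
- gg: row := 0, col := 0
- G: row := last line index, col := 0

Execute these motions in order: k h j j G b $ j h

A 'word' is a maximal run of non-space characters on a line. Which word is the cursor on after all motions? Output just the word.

After 1 (k): row=0 col=0 char='t'
After 2 (h): row=0 col=0 char='t'
After 3 (j): row=1 col=0 char='_'
After 4 (j): row=2 col=0 char='r'
After 5 (G): row=4 col=0 char='s'
After 6 (b): row=3 col=4 char='o'
After 7 ($): row=3 col=6 char='e'
After 8 (j): row=4 col=6 char='e'
After 9 (h): row=4 col=5 char='l'

Answer: leaf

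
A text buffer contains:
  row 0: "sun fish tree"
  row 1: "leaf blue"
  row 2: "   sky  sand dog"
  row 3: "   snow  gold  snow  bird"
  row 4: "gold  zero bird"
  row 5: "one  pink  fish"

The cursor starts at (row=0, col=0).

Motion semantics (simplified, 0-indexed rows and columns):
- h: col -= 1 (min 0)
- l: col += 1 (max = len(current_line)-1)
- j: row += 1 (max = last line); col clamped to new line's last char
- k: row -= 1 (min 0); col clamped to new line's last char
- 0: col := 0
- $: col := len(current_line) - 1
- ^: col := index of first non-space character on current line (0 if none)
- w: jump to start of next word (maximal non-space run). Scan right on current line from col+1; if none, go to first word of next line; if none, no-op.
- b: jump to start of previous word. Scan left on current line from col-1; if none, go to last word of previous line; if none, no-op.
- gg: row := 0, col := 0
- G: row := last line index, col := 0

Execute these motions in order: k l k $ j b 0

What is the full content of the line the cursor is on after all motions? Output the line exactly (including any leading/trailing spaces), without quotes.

Answer: leaf blue

Derivation:
After 1 (k): row=0 col=0 char='s'
After 2 (l): row=0 col=1 char='u'
After 3 (k): row=0 col=1 char='u'
After 4 ($): row=0 col=12 char='e'
After 5 (j): row=1 col=8 char='e'
After 6 (b): row=1 col=5 char='b'
After 7 (0): row=1 col=0 char='l'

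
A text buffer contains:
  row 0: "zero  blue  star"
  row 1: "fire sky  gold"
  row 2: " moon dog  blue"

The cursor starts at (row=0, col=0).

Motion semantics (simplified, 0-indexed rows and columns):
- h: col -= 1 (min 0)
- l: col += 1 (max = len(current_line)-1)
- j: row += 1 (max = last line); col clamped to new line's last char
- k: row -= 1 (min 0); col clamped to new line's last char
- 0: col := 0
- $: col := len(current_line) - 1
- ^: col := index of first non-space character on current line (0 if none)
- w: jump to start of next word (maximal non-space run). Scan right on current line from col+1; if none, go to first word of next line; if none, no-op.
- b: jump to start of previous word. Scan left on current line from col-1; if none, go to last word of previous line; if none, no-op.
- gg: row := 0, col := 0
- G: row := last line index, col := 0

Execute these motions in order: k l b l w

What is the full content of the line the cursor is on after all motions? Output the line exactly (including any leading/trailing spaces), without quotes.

After 1 (k): row=0 col=0 char='z'
After 2 (l): row=0 col=1 char='e'
After 3 (b): row=0 col=0 char='z'
After 4 (l): row=0 col=1 char='e'
After 5 (w): row=0 col=6 char='b'

Answer: zero  blue  star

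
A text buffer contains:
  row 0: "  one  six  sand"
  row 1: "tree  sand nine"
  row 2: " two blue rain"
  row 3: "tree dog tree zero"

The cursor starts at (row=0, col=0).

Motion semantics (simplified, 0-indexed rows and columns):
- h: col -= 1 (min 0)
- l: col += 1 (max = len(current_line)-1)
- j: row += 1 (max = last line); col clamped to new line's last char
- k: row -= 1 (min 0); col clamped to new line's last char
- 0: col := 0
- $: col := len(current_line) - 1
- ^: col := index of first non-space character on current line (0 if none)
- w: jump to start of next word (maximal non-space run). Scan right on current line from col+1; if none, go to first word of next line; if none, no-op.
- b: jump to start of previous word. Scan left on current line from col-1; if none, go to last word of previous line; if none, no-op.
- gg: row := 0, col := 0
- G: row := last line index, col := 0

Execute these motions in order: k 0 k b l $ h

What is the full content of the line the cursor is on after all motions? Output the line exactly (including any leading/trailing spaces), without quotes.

Answer:   one  six  sand

Derivation:
After 1 (k): row=0 col=0 char='_'
After 2 (0): row=0 col=0 char='_'
After 3 (k): row=0 col=0 char='_'
After 4 (b): row=0 col=0 char='_'
After 5 (l): row=0 col=1 char='_'
After 6 ($): row=0 col=15 char='d'
After 7 (h): row=0 col=14 char='n'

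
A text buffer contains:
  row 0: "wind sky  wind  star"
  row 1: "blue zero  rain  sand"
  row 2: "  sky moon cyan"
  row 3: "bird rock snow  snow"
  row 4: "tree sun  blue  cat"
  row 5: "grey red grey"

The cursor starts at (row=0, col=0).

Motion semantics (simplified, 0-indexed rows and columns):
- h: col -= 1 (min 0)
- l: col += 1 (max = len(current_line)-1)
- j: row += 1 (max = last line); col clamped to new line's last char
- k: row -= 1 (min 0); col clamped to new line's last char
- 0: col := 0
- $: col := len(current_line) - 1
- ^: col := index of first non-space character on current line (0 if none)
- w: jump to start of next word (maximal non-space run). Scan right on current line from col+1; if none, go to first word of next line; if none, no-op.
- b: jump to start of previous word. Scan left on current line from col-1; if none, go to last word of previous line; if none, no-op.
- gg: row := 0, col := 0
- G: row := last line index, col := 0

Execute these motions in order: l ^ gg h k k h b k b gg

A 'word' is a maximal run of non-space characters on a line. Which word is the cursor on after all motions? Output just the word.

After 1 (l): row=0 col=1 char='i'
After 2 (^): row=0 col=0 char='w'
After 3 (gg): row=0 col=0 char='w'
After 4 (h): row=0 col=0 char='w'
After 5 (k): row=0 col=0 char='w'
After 6 (k): row=0 col=0 char='w'
After 7 (h): row=0 col=0 char='w'
After 8 (b): row=0 col=0 char='w'
After 9 (k): row=0 col=0 char='w'
After 10 (b): row=0 col=0 char='w'
After 11 (gg): row=0 col=0 char='w'

Answer: wind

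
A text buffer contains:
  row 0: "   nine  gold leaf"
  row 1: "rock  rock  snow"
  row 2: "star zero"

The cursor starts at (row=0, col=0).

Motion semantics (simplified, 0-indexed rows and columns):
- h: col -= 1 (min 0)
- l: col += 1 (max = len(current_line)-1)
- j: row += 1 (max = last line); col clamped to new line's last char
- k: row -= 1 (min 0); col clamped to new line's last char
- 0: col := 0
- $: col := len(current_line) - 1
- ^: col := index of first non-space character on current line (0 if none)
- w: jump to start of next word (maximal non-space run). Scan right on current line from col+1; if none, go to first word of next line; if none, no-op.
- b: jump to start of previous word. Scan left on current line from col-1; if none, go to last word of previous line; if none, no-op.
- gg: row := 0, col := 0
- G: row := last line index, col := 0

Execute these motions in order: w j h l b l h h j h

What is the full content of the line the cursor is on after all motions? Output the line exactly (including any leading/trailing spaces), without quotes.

Answer: star zero

Derivation:
After 1 (w): row=0 col=3 char='n'
After 2 (j): row=1 col=3 char='k'
After 3 (h): row=1 col=2 char='c'
After 4 (l): row=1 col=3 char='k'
After 5 (b): row=1 col=0 char='r'
After 6 (l): row=1 col=1 char='o'
After 7 (h): row=1 col=0 char='r'
After 8 (h): row=1 col=0 char='r'
After 9 (j): row=2 col=0 char='s'
After 10 (h): row=2 col=0 char='s'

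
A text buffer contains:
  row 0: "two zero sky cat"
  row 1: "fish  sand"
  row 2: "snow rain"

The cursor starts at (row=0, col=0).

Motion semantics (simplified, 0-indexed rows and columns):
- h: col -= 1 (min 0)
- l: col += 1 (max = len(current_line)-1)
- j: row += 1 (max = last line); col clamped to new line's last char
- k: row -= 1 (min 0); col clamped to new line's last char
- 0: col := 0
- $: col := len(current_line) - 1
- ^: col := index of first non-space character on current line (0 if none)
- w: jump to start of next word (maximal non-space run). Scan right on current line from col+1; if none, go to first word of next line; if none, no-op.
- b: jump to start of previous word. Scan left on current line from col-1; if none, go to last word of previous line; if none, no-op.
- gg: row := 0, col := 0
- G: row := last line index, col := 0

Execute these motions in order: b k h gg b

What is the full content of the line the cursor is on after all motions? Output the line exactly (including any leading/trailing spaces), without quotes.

Answer: two zero sky cat

Derivation:
After 1 (b): row=0 col=0 char='t'
After 2 (k): row=0 col=0 char='t'
After 3 (h): row=0 col=0 char='t'
After 4 (gg): row=0 col=0 char='t'
After 5 (b): row=0 col=0 char='t'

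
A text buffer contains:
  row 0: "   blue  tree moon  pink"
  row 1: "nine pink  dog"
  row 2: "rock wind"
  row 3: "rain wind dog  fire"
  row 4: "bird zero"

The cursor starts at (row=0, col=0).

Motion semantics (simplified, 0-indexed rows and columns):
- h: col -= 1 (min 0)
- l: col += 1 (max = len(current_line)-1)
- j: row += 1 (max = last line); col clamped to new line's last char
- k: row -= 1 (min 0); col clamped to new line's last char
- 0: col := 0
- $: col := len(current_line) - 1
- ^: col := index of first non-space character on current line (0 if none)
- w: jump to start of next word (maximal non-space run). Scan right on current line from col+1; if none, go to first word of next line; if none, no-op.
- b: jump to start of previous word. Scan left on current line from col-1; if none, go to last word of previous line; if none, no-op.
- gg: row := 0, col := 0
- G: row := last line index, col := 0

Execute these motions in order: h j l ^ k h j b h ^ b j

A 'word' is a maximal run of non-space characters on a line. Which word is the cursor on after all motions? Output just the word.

After 1 (h): row=0 col=0 char='_'
After 2 (j): row=1 col=0 char='n'
After 3 (l): row=1 col=1 char='i'
After 4 (^): row=1 col=0 char='n'
After 5 (k): row=0 col=0 char='_'
After 6 (h): row=0 col=0 char='_'
After 7 (j): row=1 col=0 char='n'
After 8 (b): row=0 col=20 char='p'
After 9 (h): row=0 col=19 char='_'
After 10 (^): row=0 col=3 char='b'
After 11 (b): row=0 col=3 char='b'
After 12 (j): row=1 col=3 char='e'

Answer: nine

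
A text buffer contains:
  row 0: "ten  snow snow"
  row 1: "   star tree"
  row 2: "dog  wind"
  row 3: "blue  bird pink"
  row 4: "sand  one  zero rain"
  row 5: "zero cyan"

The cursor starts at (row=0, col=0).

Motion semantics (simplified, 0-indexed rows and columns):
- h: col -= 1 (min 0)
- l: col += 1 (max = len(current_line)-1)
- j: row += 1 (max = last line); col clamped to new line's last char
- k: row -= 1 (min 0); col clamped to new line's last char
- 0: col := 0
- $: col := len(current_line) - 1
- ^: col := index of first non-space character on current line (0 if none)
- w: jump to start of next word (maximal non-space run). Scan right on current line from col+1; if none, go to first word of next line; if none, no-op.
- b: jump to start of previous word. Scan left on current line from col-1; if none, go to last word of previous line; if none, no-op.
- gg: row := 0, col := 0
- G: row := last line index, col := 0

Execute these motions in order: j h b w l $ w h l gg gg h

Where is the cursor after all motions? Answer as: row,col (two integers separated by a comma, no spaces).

After 1 (j): row=1 col=0 char='_'
After 2 (h): row=1 col=0 char='_'
After 3 (b): row=0 col=10 char='s'
After 4 (w): row=1 col=3 char='s'
After 5 (l): row=1 col=4 char='t'
After 6 ($): row=1 col=11 char='e'
After 7 (w): row=2 col=0 char='d'
After 8 (h): row=2 col=0 char='d'
After 9 (l): row=2 col=1 char='o'
After 10 (gg): row=0 col=0 char='t'
After 11 (gg): row=0 col=0 char='t'
After 12 (h): row=0 col=0 char='t'

Answer: 0,0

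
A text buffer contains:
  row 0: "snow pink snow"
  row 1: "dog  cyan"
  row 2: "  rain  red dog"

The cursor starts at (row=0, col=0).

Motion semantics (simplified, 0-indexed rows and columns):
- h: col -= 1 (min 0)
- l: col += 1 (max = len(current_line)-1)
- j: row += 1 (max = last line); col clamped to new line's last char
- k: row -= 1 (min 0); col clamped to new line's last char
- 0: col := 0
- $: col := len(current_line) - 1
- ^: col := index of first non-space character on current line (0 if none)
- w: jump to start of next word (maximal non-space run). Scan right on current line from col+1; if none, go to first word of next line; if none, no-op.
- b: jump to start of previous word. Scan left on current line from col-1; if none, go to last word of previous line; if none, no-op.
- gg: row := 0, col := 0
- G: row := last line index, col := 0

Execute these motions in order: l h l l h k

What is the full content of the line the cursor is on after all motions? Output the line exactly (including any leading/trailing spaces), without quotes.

After 1 (l): row=0 col=1 char='n'
After 2 (h): row=0 col=0 char='s'
After 3 (l): row=0 col=1 char='n'
After 4 (l): row=0 col=2 char='o'
After 5 (h): row=0 col=1 char='n'
After 6 (k): row=0 col=1 char='n'

Answer: snow pink snow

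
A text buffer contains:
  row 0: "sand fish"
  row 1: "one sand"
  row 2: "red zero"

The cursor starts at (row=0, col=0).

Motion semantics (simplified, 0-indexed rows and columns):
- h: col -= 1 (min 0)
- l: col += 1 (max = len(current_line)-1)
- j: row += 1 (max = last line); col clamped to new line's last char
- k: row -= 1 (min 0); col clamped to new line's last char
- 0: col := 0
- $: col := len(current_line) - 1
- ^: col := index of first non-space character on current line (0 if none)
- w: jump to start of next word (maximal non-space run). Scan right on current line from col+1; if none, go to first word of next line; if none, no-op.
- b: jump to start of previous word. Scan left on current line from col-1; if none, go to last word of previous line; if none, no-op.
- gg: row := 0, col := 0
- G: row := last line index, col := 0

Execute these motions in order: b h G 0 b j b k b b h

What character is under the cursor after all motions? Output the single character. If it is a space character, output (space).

After 1 (b): row=0 col=0 char='s'
After 2 (h): row=0 col=0 char='s'
After 3 (G): row=2 col=0 char='r'
After 4 (0): row=2 col=0 char='r'
After 5 (b): row=1 col=4 char='s'
After 6 (j): row=2 col=4 char='z'
After 7 (b): row=2 col=0 char='r'
After 8 (k): row=1 col=0 char='o'
After 9 (b): row=0 col=5 char='f'
After 10 (b): row=0 col=0 char='s'
After 11 (h): row=0 col=0 char='s'

Answer: s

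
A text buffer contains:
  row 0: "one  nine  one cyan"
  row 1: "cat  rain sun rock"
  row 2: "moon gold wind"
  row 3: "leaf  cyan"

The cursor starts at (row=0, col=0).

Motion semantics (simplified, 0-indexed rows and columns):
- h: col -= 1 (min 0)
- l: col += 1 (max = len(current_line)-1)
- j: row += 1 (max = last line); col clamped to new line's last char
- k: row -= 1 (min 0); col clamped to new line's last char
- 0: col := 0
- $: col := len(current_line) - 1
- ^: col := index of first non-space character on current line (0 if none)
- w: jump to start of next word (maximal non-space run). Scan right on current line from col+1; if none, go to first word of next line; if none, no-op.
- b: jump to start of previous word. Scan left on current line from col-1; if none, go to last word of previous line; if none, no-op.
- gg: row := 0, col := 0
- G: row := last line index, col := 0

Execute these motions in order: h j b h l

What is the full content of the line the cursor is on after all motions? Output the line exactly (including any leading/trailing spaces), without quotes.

After 1 (h): row=0 col=0 char='o'
After 2 (j): row=1 col=0 char='c'
After 3 (b): row=0 col=15 char='c'
After 4 (h): row=0 col=14 char='_'
After 5 (l): row=0 col=15 char='c'

Answer: one  nine  one cyan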